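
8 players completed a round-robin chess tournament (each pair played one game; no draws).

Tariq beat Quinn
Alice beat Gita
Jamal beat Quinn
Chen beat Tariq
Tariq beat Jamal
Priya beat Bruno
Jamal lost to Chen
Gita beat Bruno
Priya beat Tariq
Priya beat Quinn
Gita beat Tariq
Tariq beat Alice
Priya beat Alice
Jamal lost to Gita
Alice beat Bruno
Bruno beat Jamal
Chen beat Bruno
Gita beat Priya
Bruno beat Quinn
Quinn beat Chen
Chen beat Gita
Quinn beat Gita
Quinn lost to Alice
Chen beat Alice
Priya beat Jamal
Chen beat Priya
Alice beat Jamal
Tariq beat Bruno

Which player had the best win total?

Win totals: Alice 4, Gita 4, Jamal 1, Quinn 2, Bruno 2, Priya 5, Chen 6, Tariq 4.
Chen leads with 6 wins (next highest: 5).

Chen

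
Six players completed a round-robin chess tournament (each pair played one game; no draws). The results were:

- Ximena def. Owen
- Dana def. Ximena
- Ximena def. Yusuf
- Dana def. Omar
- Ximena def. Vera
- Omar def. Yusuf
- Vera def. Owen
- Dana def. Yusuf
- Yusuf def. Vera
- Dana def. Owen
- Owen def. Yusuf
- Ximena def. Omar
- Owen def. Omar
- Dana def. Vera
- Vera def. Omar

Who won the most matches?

Dana

Win totals: Dana 5, Vera 2, Omar 1, Ximena 4, Owen 2, Yusuf 1.
Dana leads with 5 wins (next highest: 4).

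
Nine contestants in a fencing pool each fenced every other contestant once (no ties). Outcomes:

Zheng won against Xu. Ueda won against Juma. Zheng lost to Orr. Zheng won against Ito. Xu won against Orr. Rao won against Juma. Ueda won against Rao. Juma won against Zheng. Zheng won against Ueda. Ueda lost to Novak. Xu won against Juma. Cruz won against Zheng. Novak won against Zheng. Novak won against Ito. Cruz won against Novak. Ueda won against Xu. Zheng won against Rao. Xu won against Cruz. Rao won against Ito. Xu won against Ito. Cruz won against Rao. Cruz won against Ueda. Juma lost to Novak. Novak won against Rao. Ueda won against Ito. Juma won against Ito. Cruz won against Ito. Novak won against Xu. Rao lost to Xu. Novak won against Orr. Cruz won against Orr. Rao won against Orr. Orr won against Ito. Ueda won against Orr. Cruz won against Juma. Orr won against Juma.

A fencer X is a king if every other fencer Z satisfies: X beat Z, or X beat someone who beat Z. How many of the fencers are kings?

3

Rao cannot reach Novak, Ueda, Cruz, Xu in two steps.
Novak reaches everyone (king).
Orr cannot reach Novak, Cruz in two steps.
Ueda cannot reach Novak in two steps.
Juma cannot reach Novak, Orr, Cruz in two steps.
Zheng cannot reach Novak in two steps.
Ito cannot reach Rao, Novak, Orr, Ueda, Juma, Zheng, Cruz, Xu in two steps.
Cruz reaches everyone (king).
Xu reaches everyone (king).
Kings: Novak, Cruz, Xu — 3.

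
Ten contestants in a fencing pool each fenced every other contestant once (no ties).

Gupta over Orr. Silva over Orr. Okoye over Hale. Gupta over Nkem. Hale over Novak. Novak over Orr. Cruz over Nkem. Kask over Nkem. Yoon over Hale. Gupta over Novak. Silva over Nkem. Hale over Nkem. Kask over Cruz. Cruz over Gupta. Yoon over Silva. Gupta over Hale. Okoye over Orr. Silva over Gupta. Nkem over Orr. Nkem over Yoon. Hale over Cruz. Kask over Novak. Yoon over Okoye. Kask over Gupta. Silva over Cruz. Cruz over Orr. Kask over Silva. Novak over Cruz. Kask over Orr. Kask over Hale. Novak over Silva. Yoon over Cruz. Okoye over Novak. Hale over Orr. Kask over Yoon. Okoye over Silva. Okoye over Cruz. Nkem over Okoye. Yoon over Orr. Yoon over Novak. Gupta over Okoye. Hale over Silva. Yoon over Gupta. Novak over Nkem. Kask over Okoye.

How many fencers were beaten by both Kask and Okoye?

Kask beat: Cruz, Hale, Silva, Gupta, Yoon, Novak, Okoye, Orr, Nkem.
Okoye beat: Cruz, Hale, Silva, Novak, Orr.
Both beat: Cruz, Hale, Silva, Novak, Orr — 5.

5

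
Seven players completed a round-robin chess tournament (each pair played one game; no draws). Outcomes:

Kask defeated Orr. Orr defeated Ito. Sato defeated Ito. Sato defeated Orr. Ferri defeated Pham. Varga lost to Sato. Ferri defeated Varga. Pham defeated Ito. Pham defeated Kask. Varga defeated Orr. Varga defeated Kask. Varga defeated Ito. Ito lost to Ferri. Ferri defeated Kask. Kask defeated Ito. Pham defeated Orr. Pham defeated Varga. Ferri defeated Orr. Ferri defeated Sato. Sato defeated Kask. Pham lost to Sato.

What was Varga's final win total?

Varga's results: beat Orr, Ito, Kask; lost to Pham, Ferri, Sato.
That is 3 wins.

3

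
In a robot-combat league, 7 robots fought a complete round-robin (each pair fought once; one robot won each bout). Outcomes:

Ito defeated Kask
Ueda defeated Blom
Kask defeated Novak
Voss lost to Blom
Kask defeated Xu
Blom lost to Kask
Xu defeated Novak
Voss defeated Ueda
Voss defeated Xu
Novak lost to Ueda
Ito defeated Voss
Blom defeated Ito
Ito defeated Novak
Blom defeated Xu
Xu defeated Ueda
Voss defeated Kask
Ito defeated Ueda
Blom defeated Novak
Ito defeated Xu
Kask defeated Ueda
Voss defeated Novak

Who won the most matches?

Ito

Win totals: Kask 4, Ueda 2, Novak 0, Voss 4, Blom 4, Ito 5, Xu 2.
Ito leads with 5 wins (next highest: 4).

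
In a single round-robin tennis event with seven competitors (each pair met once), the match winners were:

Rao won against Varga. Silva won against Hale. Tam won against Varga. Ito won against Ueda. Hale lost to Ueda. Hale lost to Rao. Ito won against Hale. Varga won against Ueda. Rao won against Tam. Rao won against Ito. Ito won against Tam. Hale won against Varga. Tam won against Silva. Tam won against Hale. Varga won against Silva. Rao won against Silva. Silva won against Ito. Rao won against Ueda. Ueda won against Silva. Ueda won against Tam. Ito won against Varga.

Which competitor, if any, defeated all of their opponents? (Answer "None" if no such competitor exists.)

Rao

Rao has 6 wins out of 6 opponents — a perfect record.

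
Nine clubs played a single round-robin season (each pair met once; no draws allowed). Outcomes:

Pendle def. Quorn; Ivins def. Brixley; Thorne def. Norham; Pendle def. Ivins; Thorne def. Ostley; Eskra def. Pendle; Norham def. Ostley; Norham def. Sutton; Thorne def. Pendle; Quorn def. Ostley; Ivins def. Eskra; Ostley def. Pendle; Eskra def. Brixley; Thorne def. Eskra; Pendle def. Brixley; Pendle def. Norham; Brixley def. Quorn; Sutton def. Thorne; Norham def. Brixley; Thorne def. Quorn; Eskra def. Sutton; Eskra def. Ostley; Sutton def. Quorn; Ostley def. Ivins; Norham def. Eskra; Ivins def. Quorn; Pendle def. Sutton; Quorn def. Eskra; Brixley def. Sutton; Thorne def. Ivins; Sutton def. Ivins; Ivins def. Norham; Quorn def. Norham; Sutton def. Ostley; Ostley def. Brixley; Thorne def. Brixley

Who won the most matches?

Thorne

Win totals: Sutton 4, Brixley 2, Ivins 4, Thorne 7, Pendle 5, Eskra 4, Norham 4, Ostley 3, Quorn 3.
Thorne leads with 7 wins (next highest: 5).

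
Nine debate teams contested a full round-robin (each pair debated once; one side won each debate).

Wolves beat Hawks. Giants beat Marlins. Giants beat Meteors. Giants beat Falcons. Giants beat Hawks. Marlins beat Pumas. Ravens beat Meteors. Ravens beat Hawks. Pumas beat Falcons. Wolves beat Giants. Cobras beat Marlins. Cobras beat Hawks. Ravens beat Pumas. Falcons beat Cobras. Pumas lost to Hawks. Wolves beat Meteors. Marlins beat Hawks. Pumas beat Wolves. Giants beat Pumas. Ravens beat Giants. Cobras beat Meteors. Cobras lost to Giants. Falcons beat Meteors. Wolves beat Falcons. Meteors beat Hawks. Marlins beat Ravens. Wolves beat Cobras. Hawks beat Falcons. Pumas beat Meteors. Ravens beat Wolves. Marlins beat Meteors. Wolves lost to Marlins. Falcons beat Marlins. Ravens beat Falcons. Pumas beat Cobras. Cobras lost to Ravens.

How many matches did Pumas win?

4

Pumas' results: beat Meteors, Falcons, Wolves, Cobras; lost to Marlins, Hawks, Giants, Ravens.
That is 4 wins.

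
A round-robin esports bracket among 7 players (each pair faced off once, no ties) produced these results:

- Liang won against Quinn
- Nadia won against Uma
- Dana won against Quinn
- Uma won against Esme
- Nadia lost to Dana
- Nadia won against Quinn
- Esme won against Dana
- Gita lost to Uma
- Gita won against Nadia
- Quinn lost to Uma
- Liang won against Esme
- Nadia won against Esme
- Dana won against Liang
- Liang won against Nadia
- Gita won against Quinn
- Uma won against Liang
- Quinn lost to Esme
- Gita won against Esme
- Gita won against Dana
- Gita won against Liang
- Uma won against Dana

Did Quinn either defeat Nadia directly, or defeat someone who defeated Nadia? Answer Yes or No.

Quinn did not beat Nadia directly.
Quinn beat no one, so there is no intermediate player.

No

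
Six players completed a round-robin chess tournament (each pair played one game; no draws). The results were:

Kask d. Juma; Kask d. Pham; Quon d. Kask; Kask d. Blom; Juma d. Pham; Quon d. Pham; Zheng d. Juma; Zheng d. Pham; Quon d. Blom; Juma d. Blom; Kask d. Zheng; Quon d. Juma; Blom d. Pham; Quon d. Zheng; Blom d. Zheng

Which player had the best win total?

Win totals: Blom 2, Juma 2, Kask 4, Pham 0, Quon 5, Zheng 2.
Quon leads with 5 wins (next highest: 4).

Quon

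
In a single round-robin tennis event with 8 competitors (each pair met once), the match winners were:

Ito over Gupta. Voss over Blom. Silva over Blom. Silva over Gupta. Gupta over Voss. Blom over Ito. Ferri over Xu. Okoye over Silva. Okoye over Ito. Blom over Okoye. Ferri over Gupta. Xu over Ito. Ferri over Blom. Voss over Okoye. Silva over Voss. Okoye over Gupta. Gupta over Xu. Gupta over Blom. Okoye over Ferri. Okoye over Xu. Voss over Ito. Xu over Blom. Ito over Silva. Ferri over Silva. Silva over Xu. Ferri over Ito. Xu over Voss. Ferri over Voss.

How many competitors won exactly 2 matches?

Win totals: Voss 3, Gupta 3, Xu 3, Silva 4, Okoye 5, Ito 2, Blom 2, Ferri 6.
Exactly 2: Ito, Blom — 2 competitors.

2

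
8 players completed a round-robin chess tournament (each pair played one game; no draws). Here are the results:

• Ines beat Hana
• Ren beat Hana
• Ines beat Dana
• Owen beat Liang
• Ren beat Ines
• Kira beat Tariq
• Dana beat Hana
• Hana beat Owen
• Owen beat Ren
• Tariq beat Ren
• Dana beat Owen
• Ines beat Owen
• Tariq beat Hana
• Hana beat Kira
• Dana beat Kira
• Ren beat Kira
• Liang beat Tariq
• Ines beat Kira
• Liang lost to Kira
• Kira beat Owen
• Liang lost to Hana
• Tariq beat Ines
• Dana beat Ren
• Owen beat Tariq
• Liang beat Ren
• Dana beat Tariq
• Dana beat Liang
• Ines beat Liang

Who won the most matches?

Win totals: Hana 3, Kira 3, Liang 2, Dana 6, Ren 3, Ines 5, Tariq 3, Owen 3.
Dana leads with 6 wins (next highest: 5).

Dana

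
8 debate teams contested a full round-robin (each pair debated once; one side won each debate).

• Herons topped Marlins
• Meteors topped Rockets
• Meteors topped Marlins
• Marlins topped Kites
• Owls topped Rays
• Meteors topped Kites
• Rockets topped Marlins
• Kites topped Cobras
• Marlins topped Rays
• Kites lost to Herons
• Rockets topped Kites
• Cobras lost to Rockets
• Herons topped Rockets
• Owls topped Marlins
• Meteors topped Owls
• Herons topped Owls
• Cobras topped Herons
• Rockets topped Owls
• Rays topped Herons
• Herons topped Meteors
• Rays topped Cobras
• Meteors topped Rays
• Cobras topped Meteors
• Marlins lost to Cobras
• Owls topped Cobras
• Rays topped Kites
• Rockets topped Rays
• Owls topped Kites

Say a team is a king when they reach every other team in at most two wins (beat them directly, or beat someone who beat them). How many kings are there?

5

Rays reaches everyone (king).
Meteors reaches everyone (king).
Rockets reaches everyone (king).
Cobras reaches everyone (king).
Herons reaches everyone (king).
Owls cannot reach Rockets in two steps.
Marlins cannot reach Meteors, Rockets, Owls in two steps.
Kites cannot reach Rays, Rockets, Owls in two steps.
Kings: Rays, Meteors, Rockets, Cobras, Herons — 5.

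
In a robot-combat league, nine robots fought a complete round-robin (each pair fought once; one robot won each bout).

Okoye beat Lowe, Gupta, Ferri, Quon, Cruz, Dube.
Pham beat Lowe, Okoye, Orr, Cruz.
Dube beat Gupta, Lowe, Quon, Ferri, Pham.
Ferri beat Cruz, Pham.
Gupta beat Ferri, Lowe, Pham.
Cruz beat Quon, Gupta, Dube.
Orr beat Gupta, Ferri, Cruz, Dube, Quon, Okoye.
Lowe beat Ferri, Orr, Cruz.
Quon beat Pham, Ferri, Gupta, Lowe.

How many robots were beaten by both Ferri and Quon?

Ferri beat: Cruz, Pham.
Quon beat: Pham, Gupta, Lowe, Ferri.
Both beat: Pham — 1.

1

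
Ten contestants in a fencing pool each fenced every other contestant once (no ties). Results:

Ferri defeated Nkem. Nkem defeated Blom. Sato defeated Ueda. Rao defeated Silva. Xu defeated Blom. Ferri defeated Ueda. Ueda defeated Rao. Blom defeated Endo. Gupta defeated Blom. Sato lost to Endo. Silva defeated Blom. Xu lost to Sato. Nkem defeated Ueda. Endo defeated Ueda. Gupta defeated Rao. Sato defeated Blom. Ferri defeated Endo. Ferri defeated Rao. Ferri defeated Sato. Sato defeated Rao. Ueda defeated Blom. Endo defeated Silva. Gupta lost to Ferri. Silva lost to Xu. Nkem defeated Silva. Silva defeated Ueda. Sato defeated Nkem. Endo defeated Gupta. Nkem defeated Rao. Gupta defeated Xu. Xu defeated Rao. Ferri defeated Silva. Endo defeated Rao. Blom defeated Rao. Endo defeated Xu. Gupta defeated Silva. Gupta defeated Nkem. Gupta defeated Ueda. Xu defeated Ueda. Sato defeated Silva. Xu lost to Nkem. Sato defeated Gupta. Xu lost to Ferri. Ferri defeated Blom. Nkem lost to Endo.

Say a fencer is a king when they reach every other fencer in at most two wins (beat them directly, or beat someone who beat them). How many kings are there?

1

Rao cannot reach Sato, Ferri, Endo, Gupta, Xu, Nkem in two steps.
Sato cannot reach Ferri in two steps.
Ferri reaches everyone (king).
Endo cannot reach Ferri in two steps.
Silva cannot reach Sato, Ferri, Gupta, Xu, Nkem in two steps.
Gupta cannot reach Sato, Ferri in two steps.
Xu cannot reach Sato, Ferri, Gupta, Nkem in two steps.
Ueda cannot reach Sato, Ferri, Gupta, Xu, Nkem in two steps.
Nkem cannot reach Sato, Ferri, Gupta in two steps.
Blom cannot reach Ferri in two steps.
Kings: Ferri — 1.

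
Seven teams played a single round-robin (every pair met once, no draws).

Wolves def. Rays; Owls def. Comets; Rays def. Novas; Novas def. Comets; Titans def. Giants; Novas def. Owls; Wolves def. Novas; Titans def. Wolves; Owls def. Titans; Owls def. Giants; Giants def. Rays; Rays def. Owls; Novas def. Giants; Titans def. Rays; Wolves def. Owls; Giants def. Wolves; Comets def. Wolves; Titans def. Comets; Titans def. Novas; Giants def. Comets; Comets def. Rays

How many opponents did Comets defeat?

Comets' results: beat Rays, Wolves; lost to Novas, Titans, Giants, Owls.
That is 2 wins.

2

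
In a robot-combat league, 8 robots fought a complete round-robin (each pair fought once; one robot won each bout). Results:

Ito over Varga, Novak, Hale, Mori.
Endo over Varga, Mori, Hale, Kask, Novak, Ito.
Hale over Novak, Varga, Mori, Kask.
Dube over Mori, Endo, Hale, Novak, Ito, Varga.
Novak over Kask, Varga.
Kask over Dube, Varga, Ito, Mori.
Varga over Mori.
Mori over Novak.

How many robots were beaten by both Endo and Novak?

2

Endo beat: Varga, Kask, Novak, Mori, Ito, Hale.
Novak beat: Varga, Kask.
Both beat: Varga, Kask — 2.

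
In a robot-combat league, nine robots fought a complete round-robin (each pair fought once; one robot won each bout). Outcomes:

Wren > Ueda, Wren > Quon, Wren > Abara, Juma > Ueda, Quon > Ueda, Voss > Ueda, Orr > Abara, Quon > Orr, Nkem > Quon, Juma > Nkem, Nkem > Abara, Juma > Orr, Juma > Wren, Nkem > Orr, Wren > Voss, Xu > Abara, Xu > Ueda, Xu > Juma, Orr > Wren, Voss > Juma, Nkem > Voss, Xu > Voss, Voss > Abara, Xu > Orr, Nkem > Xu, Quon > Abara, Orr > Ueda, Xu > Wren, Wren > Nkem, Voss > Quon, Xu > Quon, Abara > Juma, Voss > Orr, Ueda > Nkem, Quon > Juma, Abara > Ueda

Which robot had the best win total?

Xu

Win totals: Nkem 5, Wren 5, Quon 4, Ueda 1, Orr 3, Abara 2, Juma 4, Voss 5, Xu 7.
Xu leads with 7 wins (next highest: 5).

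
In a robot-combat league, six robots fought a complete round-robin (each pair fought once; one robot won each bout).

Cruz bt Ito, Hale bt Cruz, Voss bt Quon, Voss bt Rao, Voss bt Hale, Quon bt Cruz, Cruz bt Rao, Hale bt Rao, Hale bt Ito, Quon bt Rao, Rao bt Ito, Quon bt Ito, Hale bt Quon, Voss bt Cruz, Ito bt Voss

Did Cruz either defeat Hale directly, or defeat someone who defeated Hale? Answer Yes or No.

Cruz did not beat Hale directly.
Cruz beat Rao, Ito, but each of them lost to Hale. No two-step path.

No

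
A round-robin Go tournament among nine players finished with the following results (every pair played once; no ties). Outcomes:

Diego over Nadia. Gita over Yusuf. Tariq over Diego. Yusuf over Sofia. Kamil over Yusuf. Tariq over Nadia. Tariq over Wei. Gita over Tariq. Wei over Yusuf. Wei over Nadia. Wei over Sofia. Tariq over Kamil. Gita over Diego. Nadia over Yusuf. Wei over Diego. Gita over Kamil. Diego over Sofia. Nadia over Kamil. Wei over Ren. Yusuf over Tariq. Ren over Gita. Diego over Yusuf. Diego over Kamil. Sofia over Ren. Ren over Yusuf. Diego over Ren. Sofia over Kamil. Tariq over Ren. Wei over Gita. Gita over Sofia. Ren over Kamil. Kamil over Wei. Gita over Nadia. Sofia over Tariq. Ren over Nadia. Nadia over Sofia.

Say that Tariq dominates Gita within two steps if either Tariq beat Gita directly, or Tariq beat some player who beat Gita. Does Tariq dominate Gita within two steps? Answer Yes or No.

Tariq did not beat Gita directly.
Tariq beat Nadia, Wei, Diego, Kamil, Ren. Of those, Wei beat Gita.

Yes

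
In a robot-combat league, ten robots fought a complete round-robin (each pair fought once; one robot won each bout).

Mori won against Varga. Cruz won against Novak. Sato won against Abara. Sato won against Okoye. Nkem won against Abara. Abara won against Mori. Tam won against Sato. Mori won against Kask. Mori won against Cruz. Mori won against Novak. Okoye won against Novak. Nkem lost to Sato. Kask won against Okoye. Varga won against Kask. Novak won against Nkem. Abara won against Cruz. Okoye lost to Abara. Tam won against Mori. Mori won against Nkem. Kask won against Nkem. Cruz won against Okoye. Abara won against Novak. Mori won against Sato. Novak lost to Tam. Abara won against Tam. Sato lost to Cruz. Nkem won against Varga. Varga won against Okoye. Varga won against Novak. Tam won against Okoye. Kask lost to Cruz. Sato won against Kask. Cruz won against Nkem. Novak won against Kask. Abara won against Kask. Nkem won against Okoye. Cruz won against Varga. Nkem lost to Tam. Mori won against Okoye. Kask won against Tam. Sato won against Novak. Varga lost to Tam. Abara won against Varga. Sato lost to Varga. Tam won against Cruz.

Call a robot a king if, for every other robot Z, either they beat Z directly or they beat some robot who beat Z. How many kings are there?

6

Kask reaches everyone (king).
Varga cannot reach Cruz, Mori in two steps.
Sato reaches everyone (king).
Nkem reaches everyone (king).
Tam reaches everyone (king).
Cruz cannot reach Mori in two steps.
Okoye cannot reach Varga, Sato, Tam, Cruz, Mori, Abara in two steps.
Mori reaches everyone (king).
Abara reaches everyone (king).
Novak cannot reach Sato, Cruz, Mori in two steps.
Kings: Kask, Sato, Nkem, Tam, Mori, Abara — 6.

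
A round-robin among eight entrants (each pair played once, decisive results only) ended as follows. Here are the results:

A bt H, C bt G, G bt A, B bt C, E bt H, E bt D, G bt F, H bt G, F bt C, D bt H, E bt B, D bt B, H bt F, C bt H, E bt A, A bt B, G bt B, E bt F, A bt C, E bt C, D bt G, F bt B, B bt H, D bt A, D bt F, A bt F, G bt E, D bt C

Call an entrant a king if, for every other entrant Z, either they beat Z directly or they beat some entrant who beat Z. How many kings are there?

3

A cannot reach D, E in two steps.
B cannot reach A, D, E in two steps.
C cannot reach D in two steps.
D reaches everyone (king).
E reaches everyone (king).
F cannot reach A, D, E in two steps.
G reaches everyone (king).
H cannot reach D in two steps.
Kings: D, E, G — 3.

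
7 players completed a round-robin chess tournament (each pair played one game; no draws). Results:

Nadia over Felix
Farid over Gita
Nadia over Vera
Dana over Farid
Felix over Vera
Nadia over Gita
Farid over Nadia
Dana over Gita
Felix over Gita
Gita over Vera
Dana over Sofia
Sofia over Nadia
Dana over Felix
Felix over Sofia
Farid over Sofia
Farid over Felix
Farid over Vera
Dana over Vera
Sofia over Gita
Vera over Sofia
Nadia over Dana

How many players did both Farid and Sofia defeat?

2

Farid beat: Sofia, Nadia, Gita, Vera, Felix.
Sofia beat: Nadia, Gita.
Both beat: Nadia, Gita — 2.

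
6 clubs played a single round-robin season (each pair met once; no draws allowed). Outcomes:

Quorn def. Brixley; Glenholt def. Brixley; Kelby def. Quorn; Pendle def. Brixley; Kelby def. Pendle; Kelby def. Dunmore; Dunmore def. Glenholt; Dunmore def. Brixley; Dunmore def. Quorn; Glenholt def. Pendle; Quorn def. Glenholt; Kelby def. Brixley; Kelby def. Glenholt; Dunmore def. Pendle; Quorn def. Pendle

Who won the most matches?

Win totals: Quorn 3, Dunmore 4, Glenholt 2, Pendle 1, Kelby 5, Brixley 0.
Kelby leads with 5 wins (next highest: 4).

Kelby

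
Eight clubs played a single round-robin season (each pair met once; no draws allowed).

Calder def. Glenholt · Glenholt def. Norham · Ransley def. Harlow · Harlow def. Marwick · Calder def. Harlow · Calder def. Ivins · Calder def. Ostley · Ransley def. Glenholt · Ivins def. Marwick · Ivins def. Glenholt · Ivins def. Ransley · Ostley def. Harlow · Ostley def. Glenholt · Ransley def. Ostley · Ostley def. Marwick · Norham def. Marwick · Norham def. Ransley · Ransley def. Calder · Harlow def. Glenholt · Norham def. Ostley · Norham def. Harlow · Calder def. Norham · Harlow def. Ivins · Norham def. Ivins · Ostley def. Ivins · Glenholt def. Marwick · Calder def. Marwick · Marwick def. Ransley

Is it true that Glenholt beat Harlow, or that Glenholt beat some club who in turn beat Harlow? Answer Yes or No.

Yes

Glenholt did not beat Harlow directly.
Glenholt beat Marwick, Norham. Of those, Norham beat Harlow.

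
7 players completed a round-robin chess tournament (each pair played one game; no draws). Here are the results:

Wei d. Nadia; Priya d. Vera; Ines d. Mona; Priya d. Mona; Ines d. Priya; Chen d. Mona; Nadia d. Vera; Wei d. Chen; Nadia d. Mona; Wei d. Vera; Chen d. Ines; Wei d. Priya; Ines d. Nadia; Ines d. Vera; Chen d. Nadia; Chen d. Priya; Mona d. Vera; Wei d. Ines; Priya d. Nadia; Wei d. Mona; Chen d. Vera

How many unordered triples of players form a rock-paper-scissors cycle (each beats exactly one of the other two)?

Win totals: Wei 6, Mona 1, Nadia 2, Chen 5, Ines 4, Priya 3, Vera 0.
A player with w wins dominates both others in C(w,2) triples; summing gives 15 + 0 + 1 + 10 + 6 + 3 + 0 = 35 transitive triples.
Total triples C(7,3) = 35, so cyclic triples = 35 − 35 = 0.

0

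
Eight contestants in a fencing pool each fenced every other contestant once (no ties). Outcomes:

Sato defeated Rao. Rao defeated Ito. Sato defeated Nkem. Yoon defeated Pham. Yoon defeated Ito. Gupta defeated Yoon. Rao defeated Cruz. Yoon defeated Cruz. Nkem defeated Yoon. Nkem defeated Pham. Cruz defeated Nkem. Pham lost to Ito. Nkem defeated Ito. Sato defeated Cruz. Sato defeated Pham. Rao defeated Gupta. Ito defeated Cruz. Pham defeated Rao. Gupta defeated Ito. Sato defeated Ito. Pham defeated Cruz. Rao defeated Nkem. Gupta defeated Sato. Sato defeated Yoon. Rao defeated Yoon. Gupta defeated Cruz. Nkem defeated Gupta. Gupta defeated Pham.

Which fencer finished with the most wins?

Sato

Win totals: Sato 6, Yoon 3, Gupta 5, Ito 2, Rao 5, Cruz 1, Pham 2, Nkem 4.
Sato leads with 6 wins (next highest: 5).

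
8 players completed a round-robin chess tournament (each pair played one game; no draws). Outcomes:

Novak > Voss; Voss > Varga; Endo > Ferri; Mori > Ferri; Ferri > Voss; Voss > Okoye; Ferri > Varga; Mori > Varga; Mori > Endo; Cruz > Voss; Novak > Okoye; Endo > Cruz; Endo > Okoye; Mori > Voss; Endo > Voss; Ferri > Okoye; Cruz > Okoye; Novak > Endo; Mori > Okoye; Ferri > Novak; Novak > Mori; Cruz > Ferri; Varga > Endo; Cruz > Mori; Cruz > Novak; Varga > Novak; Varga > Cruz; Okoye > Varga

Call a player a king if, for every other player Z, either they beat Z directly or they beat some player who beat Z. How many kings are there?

6

Mori reaches everyone (king).
Voss cannot reach Mori, Ferri in two steps.
Varga reaches everyone (king).
Endo reaches everyone (king).
Novak reaches everyone (king).
Okoye cannot reach Mori, Voss, Ferri in two steps.
Cruz reaches everyone (king).
Ferri reaches everyone (king).
Kings: Mori, Varga, Endo, Novak, Cruz, Ferri — 6.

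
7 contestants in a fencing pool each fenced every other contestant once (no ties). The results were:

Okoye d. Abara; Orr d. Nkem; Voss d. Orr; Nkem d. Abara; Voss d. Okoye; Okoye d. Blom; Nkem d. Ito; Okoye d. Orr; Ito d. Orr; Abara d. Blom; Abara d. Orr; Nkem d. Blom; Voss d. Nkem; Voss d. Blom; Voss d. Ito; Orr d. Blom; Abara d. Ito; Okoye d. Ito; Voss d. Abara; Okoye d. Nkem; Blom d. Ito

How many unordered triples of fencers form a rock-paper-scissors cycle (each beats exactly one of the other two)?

Win totals: Blom 1, Okoye 5, Voss 6, Ito 1, Nkem 3, Orr 2, Abara 3.
A fencer with w wins dominates both others in C(w,2) triples; summing gives 0 + 10 + 15 + 0 + 3 + 1 + 3 = 32 transitive triples.
Total triples C(7,3) = 35, so cyclic triples = 35 − 32 = 3.

3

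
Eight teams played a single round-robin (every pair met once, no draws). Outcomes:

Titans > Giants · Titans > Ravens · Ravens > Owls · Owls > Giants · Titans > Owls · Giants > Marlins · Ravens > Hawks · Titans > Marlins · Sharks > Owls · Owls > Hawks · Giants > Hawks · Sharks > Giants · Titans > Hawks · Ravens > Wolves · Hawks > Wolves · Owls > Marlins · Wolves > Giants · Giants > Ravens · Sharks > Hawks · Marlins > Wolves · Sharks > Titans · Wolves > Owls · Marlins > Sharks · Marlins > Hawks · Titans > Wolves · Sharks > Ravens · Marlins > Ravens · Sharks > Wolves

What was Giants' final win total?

Giants' results: beat Hawks, Ravens, Marlins; lost to Sharks, Owls, Wolves, Titans.
That is 3 wins.

3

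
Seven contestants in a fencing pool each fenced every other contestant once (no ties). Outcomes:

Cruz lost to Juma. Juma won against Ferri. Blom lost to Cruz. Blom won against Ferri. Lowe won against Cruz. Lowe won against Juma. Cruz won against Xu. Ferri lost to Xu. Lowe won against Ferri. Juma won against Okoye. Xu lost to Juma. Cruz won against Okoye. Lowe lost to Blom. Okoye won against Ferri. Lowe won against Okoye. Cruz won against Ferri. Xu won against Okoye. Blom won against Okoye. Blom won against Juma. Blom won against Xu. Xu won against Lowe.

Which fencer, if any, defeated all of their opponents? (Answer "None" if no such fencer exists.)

Highest win total is Blom with 5 (out of 6 possible).
Blom lost to Cruz, so no fencer went undefeated.

None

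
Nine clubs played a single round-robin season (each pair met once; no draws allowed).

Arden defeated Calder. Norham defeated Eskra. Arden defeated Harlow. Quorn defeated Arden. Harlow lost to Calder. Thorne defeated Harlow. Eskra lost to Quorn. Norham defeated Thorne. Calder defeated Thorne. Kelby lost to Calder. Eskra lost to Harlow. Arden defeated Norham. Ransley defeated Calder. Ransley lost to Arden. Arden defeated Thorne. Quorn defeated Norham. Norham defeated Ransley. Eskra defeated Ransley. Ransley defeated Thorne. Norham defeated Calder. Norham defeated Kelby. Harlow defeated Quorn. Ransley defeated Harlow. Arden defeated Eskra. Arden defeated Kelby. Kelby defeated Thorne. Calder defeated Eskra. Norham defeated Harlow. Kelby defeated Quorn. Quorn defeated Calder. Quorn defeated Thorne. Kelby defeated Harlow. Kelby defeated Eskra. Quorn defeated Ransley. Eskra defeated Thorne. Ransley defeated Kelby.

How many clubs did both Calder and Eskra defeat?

1

Calder beat: Kelby, Harlow, Thorne, Eskra.
Eskra beat: Ransley, Thorne.
Both beat: Thorne — 1.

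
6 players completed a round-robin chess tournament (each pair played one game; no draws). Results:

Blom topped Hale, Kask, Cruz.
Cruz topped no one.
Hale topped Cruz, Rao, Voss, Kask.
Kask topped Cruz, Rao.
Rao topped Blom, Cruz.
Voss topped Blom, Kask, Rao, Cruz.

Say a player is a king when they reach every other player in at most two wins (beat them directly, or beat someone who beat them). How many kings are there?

3

Cruz cannot reach Hale, Blom, Kask, Rao, Voss in two steps.
Hale reaches everyone (king).
Blom reaches everyone (king).
Kask cannot reach Hale, Voss in two steps.
Rao cannot reach Voss in two steps.
Voss reaches everyone (king).
Kings: Hale, Blom, Voss — 3.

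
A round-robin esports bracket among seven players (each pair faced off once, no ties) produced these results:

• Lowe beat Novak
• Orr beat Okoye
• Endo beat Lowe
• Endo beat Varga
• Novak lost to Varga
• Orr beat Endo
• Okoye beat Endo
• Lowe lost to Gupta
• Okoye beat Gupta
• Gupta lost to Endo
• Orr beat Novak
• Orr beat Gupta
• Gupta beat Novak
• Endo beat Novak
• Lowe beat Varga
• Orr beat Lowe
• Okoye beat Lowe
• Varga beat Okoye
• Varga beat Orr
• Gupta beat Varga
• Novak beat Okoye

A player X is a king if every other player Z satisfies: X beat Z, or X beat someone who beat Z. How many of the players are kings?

3

Novak cannot reach Orr, Varga in two steps.
Gupta cannot reach Endo in two steps.
Orr reaches everyone (king).
Okoye cannot reach Orr in two steps.
Endo reaches everyone (king).
Varga reaches everyone (king).
Lowe cannot reach Gupta, Endo in two steps.
Kings: Orr, Endo, Varga — 3.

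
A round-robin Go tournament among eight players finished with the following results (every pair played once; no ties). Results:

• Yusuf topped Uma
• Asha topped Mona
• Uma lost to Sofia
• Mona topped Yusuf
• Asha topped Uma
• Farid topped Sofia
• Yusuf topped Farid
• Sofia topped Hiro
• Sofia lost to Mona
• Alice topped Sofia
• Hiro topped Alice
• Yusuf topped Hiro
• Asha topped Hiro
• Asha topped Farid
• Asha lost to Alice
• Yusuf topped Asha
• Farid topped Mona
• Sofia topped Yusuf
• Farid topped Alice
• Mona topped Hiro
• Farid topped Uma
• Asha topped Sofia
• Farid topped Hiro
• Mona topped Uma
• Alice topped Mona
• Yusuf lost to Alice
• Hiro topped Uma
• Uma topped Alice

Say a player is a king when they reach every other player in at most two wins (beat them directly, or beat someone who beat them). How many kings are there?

5

Asha reaches everyone (king).
Uma cannot reach Hiro, Farid in two steps.
Sofia cannot reach Mona in two steps.
Hiro cannot reach Farid in two steps.
Farid reaches everyone (king).
Mona reaches everyone (king).
Yusuf reaches everyone (king).
Alice reaches everyone (king).
Kings: Asha, Farid, Mona, Yusuf, Alice — 5.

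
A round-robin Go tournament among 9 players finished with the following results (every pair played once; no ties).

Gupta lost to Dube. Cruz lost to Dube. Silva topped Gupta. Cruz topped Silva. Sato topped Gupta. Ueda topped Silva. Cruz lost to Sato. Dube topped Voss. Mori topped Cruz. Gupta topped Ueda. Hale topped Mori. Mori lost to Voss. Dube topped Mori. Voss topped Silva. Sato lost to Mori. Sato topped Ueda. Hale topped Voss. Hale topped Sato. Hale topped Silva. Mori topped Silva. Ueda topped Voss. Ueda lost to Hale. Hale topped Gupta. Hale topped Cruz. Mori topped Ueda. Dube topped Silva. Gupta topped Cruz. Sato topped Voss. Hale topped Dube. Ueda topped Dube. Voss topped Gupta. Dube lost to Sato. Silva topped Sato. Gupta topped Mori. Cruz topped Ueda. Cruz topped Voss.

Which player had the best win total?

Hale

Win totals: Voss 3, Gupta 3, Ueda 3, Cruz 3, Dube 5, Sato 5, Mori 4, Hale 8, Silva 2.
Hale leads with 8 wins (next highest: 5).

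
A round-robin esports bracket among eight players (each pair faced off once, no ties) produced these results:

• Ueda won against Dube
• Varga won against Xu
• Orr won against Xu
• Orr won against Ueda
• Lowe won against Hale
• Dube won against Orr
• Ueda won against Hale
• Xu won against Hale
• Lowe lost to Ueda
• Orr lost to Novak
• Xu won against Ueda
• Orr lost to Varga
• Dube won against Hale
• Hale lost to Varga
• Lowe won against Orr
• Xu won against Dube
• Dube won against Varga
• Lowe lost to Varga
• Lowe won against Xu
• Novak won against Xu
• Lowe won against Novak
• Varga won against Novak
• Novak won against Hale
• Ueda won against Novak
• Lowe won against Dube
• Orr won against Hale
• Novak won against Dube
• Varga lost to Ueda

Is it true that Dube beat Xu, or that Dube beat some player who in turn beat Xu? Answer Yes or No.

Yes

Dube did not beat Xu directly.
Dube beat Orr, Varga, Hale. Of those, Orr beat Xu.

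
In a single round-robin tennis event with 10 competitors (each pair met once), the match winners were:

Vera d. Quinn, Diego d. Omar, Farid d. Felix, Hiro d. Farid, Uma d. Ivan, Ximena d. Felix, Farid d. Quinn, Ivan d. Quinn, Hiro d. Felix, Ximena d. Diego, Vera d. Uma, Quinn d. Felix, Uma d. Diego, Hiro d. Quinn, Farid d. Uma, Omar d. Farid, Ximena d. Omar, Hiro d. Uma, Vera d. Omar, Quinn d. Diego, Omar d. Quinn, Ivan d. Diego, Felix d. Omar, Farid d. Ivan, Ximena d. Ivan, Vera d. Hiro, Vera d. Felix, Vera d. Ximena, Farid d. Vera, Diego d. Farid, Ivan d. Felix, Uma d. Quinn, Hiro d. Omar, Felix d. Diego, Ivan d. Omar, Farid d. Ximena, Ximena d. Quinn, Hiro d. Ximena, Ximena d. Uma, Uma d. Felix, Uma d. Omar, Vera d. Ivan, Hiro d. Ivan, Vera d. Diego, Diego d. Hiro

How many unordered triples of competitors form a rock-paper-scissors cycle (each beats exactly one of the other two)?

Win totals: Ximena 6, Vera 8, Hiro 7, Felix 2, Uma 5, Ivan 4, Omar 2, Farid 6, Diego 3, Quinn 2.
A competitor with w wins dominates both others in C(w,2) triples; summing gives 15 + 28 + 21 + 1 + 10 + 6 + 1 + 15 + 3 + 1 = 101 transitive triples.
Total triples C(10,3) = 120, so cyclic triples = 120 − 101 = 19.

19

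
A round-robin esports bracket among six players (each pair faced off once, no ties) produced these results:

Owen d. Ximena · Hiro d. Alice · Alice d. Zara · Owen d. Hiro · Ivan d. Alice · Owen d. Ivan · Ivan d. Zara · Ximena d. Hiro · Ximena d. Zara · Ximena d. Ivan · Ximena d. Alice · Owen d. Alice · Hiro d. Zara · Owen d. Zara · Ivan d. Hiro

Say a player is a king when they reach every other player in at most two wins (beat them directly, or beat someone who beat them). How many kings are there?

1

Ivan cannot reach Ximena, Owen in two steps.
Alice cannot reach Ivan, Hiro, Ximena, Owen in two steps.
Hiro cannot reach Ivan, Ximena, Owen in two steps.
Zara cannot reach Ivan, Alice, Hiro, Ximena, Owen in two steps.
Ximena cannot reach Owen in two steps.
Owen reaches everyone (king).
Kings: Owen — 1.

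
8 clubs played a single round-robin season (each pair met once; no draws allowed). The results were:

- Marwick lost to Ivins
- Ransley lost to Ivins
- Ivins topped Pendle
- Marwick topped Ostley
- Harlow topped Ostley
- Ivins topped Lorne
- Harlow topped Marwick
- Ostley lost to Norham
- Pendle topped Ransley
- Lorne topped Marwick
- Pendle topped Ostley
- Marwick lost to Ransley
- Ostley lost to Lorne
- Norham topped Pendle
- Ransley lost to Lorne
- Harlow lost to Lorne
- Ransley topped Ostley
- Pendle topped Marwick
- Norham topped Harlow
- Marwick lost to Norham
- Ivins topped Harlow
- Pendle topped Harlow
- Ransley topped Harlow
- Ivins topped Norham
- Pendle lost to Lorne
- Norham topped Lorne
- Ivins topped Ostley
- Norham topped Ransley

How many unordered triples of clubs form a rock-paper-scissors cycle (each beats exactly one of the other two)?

0

Win totals: Ransley 3, Norham 6, Marwick 1, Lorne 5, Ivins 7, Pendle 4, Harlow 2, Ostley 0.
A club with w wins dominates both others in C(w,2) triples; summing gives 3 + 15 + 0 + 10 + 21 + 6 + 1 + 0 = 56 transitive triples.
Total triples C(8,3) = 56, so cyclic triples = 56 − 56 = 0.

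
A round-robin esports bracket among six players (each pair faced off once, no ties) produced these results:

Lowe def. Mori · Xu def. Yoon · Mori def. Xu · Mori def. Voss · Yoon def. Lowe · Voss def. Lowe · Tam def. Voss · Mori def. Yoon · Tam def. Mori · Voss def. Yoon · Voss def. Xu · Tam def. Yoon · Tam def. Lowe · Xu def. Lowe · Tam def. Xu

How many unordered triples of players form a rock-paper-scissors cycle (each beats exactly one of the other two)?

Of the C(6,3) = 20 triples, the cyclic ones are: {Mori, Xu, Lowe}; {Mori, Yoon, Lowe}; {Mori, Voss, Lowe}.
That is 3.

3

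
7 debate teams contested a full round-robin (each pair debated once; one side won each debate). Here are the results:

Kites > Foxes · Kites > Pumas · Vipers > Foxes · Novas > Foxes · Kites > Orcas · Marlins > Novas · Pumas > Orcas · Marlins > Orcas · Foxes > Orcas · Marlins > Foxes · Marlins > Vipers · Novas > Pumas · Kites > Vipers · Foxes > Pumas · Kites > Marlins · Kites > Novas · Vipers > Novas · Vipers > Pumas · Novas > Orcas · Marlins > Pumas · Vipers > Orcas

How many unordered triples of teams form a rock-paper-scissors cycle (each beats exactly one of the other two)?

Win totals: Foxes 2, Kites 6, Pumas 1, Novas 3, Marlins 5, Vipers 4, Orcas 0.
A team with w wins dominates both others in C(w,2) triples; summing gives 1 + 15 + 0 + 3 + 10 + 6 + 0 = 35 transitive triples.
Total triples C(7,3) = 35, so cyclic triples = 35 − 35 = 0.

0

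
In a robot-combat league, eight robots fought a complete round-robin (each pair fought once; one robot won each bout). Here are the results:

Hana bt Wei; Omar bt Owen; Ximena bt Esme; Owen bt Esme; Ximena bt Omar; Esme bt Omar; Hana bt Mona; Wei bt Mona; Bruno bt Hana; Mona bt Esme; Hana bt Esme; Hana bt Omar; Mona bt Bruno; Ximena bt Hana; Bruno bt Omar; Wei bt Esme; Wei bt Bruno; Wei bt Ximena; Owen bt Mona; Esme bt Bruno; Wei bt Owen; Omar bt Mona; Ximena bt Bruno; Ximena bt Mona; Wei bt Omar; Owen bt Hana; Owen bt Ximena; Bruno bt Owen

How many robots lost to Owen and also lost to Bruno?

1

Owen beat: Ximena, Esme, Mona, Hana.
Bruno beat: Owen, Hana, Omar.
Both beat: Hana — 1.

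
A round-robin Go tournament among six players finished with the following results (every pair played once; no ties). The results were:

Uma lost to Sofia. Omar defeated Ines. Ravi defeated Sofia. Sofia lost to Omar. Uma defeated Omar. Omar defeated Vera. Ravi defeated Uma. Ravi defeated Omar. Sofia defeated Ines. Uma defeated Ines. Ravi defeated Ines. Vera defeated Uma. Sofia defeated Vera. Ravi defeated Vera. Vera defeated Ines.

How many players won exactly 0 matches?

1

Win totals: Omar 3, Ines 0, Ravi 5, Uma 2, Sofia 3, Vera 2.
Exactly 0: Ines — 1 player.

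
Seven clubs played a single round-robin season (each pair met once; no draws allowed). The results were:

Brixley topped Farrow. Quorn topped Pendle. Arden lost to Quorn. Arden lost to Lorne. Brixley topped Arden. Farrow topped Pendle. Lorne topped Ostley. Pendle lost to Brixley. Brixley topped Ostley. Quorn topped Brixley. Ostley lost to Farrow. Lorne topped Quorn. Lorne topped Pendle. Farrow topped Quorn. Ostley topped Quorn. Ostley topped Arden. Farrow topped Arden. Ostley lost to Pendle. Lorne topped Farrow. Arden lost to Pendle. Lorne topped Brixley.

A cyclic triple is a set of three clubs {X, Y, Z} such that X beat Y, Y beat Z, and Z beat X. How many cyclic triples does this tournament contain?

3

Win totals: Farrow 4, Quorn 3, Arden 0, Brixley 4, Pendle 2, Ostley 2, Lorne 6.
A club with w wins dominates both others in C(w,2) triples; summing gives 6 + 3 + 0 + 6 + 1 + 1 + 15 = 32 transitive triples.
Total triples C(7,3) = 35, so cyclic triples = 35 − 32 = 3.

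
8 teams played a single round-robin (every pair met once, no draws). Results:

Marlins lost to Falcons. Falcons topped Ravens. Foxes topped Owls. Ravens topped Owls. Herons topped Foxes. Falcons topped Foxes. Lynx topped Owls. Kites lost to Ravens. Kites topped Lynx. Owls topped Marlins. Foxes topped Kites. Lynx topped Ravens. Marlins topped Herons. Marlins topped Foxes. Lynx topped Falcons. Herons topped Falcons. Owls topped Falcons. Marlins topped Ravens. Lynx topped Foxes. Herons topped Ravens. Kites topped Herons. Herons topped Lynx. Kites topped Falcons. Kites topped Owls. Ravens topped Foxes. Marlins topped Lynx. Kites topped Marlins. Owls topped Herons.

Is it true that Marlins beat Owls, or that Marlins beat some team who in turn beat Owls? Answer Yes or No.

Marlins did not beat Owls directly.
Marlins beat Foxes, Ravens, Herons, Lynx. Of those, Foxes beat Owls.

Yes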